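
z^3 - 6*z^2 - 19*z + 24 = (z - 8)*(z - 1)*(z + 3)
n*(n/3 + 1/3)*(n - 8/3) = n^3/3 - 5*n^2/9 - 8*n/9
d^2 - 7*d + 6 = (d - 6)*(d - 1)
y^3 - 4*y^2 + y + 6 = (y - 3)*(y - 2)*(y + 1)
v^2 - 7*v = v*(v - 7)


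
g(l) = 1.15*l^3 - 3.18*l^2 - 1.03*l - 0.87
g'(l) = 3.45*l^2 - 6.36*l - 1.03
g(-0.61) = -1.69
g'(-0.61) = 4.13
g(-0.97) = -3.91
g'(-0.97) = 8.39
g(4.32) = 28.05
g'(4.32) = 35.88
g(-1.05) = -4.63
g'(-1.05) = 9.45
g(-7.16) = -578.64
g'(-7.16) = 221.37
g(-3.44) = -81.77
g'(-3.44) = 61.67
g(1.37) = -5.29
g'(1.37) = -3.27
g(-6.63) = -468.97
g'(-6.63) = 192.79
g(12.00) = 1516.05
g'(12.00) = 419.45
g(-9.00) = -1087.53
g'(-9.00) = 335.66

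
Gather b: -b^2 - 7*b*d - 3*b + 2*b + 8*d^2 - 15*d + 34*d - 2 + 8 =-b^2 + b*(-7*d - 1) + 8*d^2 + 19*d + 6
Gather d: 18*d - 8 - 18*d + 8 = 0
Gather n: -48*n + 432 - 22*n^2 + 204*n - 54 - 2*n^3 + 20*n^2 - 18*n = -2*n^3 - 2*n^2 + 138*n + 378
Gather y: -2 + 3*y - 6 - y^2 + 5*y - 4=-y^2 + 8*y - 12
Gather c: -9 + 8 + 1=0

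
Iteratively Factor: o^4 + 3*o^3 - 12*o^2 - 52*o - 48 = (o + 3)*(o^3 - 12*o - 16) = (o + 2)*(o + 3)*(o^2 - 2*o - 8) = (o + 2)^2*(o + 3)*(o - 4)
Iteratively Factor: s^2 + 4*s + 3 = (s + 1)*(s + 3)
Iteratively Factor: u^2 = (u)*(u)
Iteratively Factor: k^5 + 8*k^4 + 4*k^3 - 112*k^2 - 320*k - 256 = (k + 2)*(k^4 + 6*k^3 - 8*k^2 - 96*k - 128) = (k + 2)*(k + 4)*(k^3 + 2*k^2 - 16*k - 32) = (k + 2)^2*(k + 4)*(k^2 - 16) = (k - 4)*(k + 2)^2*(k + 4)*(k + 4)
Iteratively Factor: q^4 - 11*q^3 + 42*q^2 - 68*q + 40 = (q - 5)*(q^3 - 6*q^2 + 12*q - 8) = (q - 5)*(q - 2)*(q^2 - 4*q + 4) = (q - 5)*(q - 2)^2*(q - 2)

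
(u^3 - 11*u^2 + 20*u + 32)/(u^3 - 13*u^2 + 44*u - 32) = (u + 1)/(u - 1)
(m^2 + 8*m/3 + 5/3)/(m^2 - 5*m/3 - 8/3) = (3*m + 5)/(3*m - 8)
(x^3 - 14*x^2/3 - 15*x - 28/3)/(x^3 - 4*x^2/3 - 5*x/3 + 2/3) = (3*x^2 - 17*x - 28)/(3*x^2 - 7*x + 2)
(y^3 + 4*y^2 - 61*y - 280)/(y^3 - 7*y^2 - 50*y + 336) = (y + 5)/(y - 6)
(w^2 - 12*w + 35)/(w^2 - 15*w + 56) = (w - 5)/(w - 8)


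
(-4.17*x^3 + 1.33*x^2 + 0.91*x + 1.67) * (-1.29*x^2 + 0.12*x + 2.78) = 5.3793*x^5 - 2.2161*x^4 - 12.6069*x^3 + 1.6523*x^2 + 2.7302*x + 4.6426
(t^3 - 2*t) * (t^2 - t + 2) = t^5 - t^4 + 2*t^2 - 4*t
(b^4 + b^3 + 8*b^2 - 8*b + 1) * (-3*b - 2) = -3*b^5 - 5*b^4 - 26*b^3 + 8*b^2 + 13*b - 2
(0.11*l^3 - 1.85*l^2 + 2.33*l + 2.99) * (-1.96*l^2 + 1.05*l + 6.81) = -0.2156*l^5 + 3.7415*l^4 - 5.7602*l^3 - 16.0124*l^2 + 19.0068*l + 20.3619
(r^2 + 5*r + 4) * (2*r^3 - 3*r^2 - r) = 2*r^5 + 7*r^4 - 8*r^3 - 17*r^2 - 4*r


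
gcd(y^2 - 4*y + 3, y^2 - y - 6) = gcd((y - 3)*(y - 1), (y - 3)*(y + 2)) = y - 3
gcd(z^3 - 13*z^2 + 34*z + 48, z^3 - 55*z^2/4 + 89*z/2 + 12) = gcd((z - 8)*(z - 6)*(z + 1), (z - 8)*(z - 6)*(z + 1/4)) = z^2 - 14*z + 48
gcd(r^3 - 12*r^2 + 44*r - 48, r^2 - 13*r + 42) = r - 6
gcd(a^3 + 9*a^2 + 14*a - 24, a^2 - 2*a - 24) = a + 4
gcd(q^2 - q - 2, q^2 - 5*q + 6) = q - 2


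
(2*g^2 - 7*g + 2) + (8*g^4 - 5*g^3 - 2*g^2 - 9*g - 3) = 8*g^4 - 5*g^3 - 16*g - 1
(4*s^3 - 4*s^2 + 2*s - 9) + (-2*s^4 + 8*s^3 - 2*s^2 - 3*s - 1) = -2*s^4 + 12*s^3 - 6*s^2 - s - 10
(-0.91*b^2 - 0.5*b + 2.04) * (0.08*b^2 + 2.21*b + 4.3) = -0.0728*b^4 - 2.0511*b^3 - 4.8548*b^2 + 2.3584*b + 8.772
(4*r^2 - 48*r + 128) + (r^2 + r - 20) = 5*r^2 - 47*r + 108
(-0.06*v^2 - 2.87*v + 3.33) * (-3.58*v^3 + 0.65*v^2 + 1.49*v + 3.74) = 0.2148*v^5 + 10.2356*v^4 - 13.8763*v^3 - 2.3362*v^2 - 5.7721*v + 12.4542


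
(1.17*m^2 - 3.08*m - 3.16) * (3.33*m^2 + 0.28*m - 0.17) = 3.8961*m^4 - 9.9288*m^3 - 11.5841*m^2 - 0.3612*m + 0.5372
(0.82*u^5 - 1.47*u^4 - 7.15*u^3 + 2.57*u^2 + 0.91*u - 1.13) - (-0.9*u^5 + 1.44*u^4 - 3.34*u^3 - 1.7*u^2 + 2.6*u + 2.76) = 1.72*u^5 - 2.91*u^4 - 3.81*u^3 + 4.27*u^2 - 1.69*u - 3.89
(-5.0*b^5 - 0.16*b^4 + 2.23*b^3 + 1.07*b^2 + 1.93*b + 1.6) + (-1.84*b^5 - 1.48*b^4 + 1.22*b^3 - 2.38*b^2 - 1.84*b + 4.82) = -6.84*b^5 - 1.64*b^4 + 3.45*b^3 - 1.31*b^2 + 0.0899999999999999*b + 6.42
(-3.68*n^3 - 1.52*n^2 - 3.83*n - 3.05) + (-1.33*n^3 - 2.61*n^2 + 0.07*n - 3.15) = -5.01*n^3 - 4.13*n^2 - 3.76*n - 6.2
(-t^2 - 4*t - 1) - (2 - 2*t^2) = t^2 - 4*t - 3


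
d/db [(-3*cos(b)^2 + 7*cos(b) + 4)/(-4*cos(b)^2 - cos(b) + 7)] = (-31*cos(b)^2 + 10*cos(b) - 53)*sin(b)/(-4*sin(b)^2 + cos(b) - 3)^2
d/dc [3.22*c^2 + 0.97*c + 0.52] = 6.44*c + 0.97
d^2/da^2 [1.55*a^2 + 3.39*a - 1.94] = 3.10000000000000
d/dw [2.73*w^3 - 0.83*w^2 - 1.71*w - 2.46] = 8.19*w^2 - 1.66*w - 1.71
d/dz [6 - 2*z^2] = -4*z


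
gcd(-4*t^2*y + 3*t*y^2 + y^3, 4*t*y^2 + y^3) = 4*t*y + y^2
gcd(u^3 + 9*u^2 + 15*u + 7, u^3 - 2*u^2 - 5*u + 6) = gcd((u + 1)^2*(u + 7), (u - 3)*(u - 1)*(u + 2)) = 1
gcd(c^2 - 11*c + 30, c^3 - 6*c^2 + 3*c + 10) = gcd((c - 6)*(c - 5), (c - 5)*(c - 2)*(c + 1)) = c - 5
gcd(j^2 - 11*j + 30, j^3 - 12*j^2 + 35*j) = j - 5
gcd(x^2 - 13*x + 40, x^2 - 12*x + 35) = x - 5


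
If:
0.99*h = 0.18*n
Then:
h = 0.181818181818182*n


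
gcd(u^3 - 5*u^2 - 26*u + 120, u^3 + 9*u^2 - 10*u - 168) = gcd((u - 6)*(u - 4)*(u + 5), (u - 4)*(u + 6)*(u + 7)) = u - 4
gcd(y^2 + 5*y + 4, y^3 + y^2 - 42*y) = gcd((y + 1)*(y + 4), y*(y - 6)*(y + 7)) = 1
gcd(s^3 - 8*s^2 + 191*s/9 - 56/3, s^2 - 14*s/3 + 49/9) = s - 7/3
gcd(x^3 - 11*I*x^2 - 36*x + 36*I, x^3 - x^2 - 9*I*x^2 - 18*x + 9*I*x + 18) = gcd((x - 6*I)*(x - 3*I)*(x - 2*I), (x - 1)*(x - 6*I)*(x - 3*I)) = x^2 - 9*I*x - 18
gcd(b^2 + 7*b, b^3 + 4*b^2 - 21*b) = b^2 + 7*b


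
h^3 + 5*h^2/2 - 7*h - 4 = (h - 2)*(h + 1/2)*(h + 4)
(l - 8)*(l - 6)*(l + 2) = l^3 - 12*l^2 + 20*l + 96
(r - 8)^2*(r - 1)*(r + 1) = r^4 - 16*r^3 + 63*r^2 + 16*r - 64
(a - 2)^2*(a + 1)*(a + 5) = a^4 + 2*a^3 - 15*a^2 + 4*a + 20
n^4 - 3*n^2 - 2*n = n*(n - 2)*(n + 1)^2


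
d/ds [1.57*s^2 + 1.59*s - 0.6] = 3.14*s + 1.59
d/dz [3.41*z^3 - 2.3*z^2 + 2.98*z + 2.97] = 10.23*z^2 - 4.6*z + 2.98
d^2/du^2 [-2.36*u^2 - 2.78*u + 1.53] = -4.72000000000000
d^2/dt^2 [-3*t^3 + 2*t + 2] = -18*t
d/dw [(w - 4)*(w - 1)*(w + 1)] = 3*w^2 - 8*w - 1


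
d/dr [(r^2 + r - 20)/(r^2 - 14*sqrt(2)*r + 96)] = (-2*(r - 7*sqrt(2))*(r^2 + r - 20) + (2*r + 1)*(r^2 - 14*sqrt(2)*r + 96))/(r^2 - 14*sqrt(2)*r + 96)^2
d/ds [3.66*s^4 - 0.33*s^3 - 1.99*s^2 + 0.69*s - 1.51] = 14.64*s^3 - 0.99*s^2 - 3.98*s + 0.69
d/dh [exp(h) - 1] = exp(h)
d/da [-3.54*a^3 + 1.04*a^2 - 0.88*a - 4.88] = -10.62*a^2 + 2.08*a - 0.88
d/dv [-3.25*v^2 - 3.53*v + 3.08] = -6.5*v - 3.53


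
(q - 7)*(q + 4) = q^2 - 3*q - 28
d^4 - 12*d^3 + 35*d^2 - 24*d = d*(d - 8)*(d - 3)*(d - 1)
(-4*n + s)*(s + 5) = -4*n*s - 20*n + s^2 + 5*s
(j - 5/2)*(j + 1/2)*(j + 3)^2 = j^4 + 4*j^3 - 17*j^2/4 - 51*j/2 - 45/4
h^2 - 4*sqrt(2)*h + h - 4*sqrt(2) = (h + 1)*(h - 4*sqrt(2))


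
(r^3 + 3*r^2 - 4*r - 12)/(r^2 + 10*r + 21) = (r^2 - 4)/(r + 7)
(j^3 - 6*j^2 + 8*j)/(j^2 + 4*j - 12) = j*(j - 4)/(j + 6)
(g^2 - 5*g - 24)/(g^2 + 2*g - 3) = (g - 8)/(g - 1)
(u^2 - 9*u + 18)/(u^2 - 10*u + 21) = (u - 6)/(u - 7)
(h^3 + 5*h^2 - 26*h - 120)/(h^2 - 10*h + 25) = (h^2 + 10*h + 24)/(h - 5)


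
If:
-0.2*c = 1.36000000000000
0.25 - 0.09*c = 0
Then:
No Solution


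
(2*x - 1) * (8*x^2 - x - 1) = 16*x^3 - 10*x^2 - x + 1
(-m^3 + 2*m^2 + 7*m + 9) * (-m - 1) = m^4 - m^3 - 9*m^2 - 16*m - 9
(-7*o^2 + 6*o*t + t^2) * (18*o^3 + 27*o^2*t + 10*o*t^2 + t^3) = -126*o^5 - 81*o^4*t + 110*o^3*t^2 + 80*o^2*t^3 + 16*o*t^4 + t^5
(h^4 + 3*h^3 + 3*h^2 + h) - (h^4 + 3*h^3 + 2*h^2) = h^2 + h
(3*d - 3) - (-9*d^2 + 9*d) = 9*d^2 - 6*d - 3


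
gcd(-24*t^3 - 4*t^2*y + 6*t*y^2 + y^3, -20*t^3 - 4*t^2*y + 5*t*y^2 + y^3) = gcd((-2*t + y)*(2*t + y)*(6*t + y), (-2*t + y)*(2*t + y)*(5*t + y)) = -4*t^2 + y^2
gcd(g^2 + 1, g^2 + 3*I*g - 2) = g + I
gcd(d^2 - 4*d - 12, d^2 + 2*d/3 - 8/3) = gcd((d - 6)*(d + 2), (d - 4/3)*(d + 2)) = d + 2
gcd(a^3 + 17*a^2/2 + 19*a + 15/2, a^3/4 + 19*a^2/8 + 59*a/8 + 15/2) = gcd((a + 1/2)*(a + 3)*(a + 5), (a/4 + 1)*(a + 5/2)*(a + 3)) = a + 3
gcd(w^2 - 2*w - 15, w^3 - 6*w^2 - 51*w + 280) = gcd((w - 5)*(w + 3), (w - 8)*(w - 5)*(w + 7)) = w - 5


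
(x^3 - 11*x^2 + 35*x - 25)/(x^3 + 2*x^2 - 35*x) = (x^2 - 6*x + 5)/(x*(x + 7))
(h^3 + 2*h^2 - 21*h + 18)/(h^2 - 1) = (h^2 + 3*h - 18)/(h + 1)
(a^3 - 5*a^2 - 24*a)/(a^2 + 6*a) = (a^2 - 5*a - 24)/(a + 6)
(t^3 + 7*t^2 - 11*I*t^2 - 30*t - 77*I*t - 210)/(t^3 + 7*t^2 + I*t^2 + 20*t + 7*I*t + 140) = (t^2 - 11*I*t - 30)/(t^2 + I*t + 20)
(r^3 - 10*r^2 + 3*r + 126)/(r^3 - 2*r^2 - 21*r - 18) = (r - 7)/(r + 1)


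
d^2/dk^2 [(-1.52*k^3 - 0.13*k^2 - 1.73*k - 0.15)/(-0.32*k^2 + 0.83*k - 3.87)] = (-4.44089209850063e-16*k^5 + 8.88178419700125e-16*k^4 - 1.24712*k^3 - 30.168144*k^2 + 123.495696*k + 14.84301)/(0.032768*k^6 - 0.254976*k^5 + 1.850208*k^4 - 6.739019*k^3 + 22.375953*k^2 - 37.292481*k + 57.960603)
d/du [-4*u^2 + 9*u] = 9 - 8*u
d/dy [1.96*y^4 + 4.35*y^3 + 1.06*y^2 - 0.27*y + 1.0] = 7.84*y^3 + 13.05*y^2 + 2.12*y - 0.27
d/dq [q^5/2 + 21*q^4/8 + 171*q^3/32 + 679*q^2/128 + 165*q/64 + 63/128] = 5*q^4/2 + 21*q^3/2 + 513*q^2/32 + 679*q/64 + 165/64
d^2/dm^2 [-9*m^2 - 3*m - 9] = -18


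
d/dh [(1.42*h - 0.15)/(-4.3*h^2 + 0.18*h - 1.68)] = (6.106*h^2 - 1.29*h - 2.3586)/(18.49*h^4 - 1.548*h^3 + 14.4804*h^2 - 0.6048*h + 2.8224)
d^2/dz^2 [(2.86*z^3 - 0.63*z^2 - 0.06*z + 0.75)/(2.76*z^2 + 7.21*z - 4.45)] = (-2.8421709430404e-14*z^5 + 391.761476*z^3 - 562.71678*z^2 + 424.93758*z + 67.59786)/(21.024576*z^6 + 164.768688*z^5 + 328.733388*z^4 - 156.513959*z^3 - 530.023035*z^2 + 428.328075*z - 88.121125)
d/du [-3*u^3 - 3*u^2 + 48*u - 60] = -9*u^2 - 6*u + 48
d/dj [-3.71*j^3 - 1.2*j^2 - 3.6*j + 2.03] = -11.13*j^2 - 2.4*j - 3.6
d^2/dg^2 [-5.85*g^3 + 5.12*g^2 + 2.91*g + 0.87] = 10.24 - 35.1*g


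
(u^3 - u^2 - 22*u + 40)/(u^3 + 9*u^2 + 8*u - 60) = (u - 4)/(u + 6)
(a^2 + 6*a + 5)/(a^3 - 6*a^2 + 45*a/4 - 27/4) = 4*(a^2 + 6*a + 5)/(4*a^3 - 24*a^2 + 45*a - 27)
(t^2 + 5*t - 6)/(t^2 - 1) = (t + 6)/(t + 1)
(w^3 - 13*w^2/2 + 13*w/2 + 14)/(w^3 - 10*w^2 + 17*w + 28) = (w - 7/2)/(w - 7)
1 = 1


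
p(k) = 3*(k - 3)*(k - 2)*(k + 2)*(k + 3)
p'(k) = 3*(k - 3)*(k - 2)*(k + 2) + 3*(k - 3)*(k - 2)*(k + 3) + 3*(k - 3)*(k + 2)*(k + 3) + 3*(k - 2)*(k + 2)*(k + 3) = 12*k^3 - 78*k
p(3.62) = 112.10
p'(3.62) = 286.90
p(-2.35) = -15.88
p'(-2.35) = 27.57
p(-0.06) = 107.86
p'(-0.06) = 4.68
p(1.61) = 27.07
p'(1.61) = -75.50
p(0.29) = 104.74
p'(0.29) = -22.33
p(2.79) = -13.80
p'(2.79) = 42.99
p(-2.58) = -18.68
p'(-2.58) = -4.84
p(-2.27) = -13.31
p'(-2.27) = 36.70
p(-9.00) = 16632.00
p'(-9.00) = -8046.00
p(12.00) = 56700.00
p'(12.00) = 19800.00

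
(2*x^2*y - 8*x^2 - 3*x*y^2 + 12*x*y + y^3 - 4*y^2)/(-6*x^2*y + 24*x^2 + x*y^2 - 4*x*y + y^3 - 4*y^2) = (-x + y)/(3*x + y)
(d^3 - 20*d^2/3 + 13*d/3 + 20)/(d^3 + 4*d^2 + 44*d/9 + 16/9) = 3*(d^2 - 8*d + 15)/(3*d^2 + 8*d + 4)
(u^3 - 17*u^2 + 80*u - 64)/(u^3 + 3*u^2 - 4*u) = (u^2 - 16*u + 64)/(u*(u + 4))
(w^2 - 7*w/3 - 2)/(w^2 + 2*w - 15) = (w + 2/3)/(w + 5)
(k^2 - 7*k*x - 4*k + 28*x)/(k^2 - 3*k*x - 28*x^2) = (k - 4)/(k + 4*x)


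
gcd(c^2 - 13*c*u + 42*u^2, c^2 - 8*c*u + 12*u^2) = -c + 6*u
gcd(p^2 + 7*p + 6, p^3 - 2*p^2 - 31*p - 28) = p + 1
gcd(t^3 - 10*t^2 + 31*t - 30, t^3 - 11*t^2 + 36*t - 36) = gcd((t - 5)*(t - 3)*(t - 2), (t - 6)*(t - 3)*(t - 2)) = t^2 - 5*t + 6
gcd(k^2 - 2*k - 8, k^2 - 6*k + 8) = k - 4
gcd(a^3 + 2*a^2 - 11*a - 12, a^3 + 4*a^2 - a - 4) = a^2 + 5*a + 4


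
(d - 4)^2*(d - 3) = d^3 - 11*d^2 + 40*d - 48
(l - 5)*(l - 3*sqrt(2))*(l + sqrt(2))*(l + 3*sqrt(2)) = l^4 - 5*l^3 + sqrt(2)*l^3 - 18*l^2 - 5*sqrt(2)*l^2 - 18*sqrt(2)*l + 90*l + 90*sqrt(2)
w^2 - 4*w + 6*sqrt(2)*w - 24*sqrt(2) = (w - 4)*(w + 6*sqrt(2))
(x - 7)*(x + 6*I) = x^2 - 7*x + 6*I*x - 42*I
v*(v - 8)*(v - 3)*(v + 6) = v^4 - 5*v^3 - 42*v^2 + 144*v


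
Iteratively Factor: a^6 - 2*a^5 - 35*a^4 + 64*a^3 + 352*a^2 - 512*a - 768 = (a + 4)*(a^5 - 6*a^4 - 11*a^3 + 108*a^2 - 80*a - 192) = (a - 3)*(a + 4)*(a^4 - 3*a^3 - 20*a^2 + 48*a + 64) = (a - 3)*(a + 1)*(a + 4)*(a^3 - 4*a^2 - 16*a + 64) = (a - 4)*(a - 3)*(a + 1)*(a + 4)*(a^2 - 16) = (a - 4)^2*(a - 3)*(a + 1)*(a + 4)*(a + 4)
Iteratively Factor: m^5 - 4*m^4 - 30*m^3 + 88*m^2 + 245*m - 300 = (m - 5)*(m^4 + m^3 - 25*m^2 - 37*m + 60) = (m - 5)*(m + 4)*(m^3 - 3*m^2 - 13*m + 15) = (m - 5)*(m - 1)*(m + 4)*(m^2 - 2*m - 15) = (m - 5)*(m - 1)*(m + 3)*(m + 4)*(m - 5)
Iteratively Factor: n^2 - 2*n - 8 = (n - 4)*(n + 2)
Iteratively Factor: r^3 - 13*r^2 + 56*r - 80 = (r - 4)*(r^2 - 9*r + 20) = (r - 4)^2*(r - 5)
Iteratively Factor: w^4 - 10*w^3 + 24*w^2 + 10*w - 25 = (w - 5)*(w^3 - 5*w^2 - w + 5) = (w - 5)*(w + 1)*(w^2 - 6*w + 5) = (w - 5)*(w - 1)*(w + 1)*(w - 5)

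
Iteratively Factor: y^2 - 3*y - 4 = (y - 4)*(y + 1)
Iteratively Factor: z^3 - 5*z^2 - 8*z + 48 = (z + 3)*(z^2 - 8*z + 16) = (z - 4)*(z + 3)*(z - 4)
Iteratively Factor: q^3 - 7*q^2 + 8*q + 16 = (q - 4)*(q^2 - 3*q - 4) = (q - 4)*(q + 1)*(q - 4)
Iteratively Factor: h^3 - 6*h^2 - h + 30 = (h - 5)*(h^2 - h - 6) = (h - 5)*(h - 3)*(h + 2)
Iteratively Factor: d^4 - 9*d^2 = (d + 3)*(d^3 - 3*d^2) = d*(d + 3)*(d^2 - 3*d) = d^2*(d + 3)*(d - 3)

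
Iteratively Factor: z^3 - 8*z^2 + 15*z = (z - 3)*(z^2 - 5*z) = z*(z - 3)*(z - 5)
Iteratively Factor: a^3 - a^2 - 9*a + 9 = (a + 3)*(a^2 - 4*a + 3) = (a - 1)*(a + 3)*(a - 3)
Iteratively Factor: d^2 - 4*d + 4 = (d - 2)*(d - 2)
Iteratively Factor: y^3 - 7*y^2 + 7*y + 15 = (y - 5)*(y^2 - 2*y - 3) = (y - 5)*(y - 3)*(y + 1)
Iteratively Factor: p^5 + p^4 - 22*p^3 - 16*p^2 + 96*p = (p + 4)*(p^4 - 3*p^3 - 10*p^2 + 24*p) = (p + 3)*(p + 4)*(p^3 - 6*p^2 + 8*p) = p*(p + 3)*(p + 4)*(p^2 - 6*p + 8) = p*(p - 2)*(p + 3)*(p + 4)*(p - 4)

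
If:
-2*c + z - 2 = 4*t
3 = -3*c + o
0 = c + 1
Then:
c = -1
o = 0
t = z/4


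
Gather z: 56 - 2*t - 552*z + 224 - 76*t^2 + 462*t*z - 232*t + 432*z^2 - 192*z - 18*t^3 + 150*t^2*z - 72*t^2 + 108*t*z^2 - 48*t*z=-18*t^3 - 148*t^2 - 234*t + z^2*(108*t + 432) + z*(150*t^2 + 414*t - 744) + 280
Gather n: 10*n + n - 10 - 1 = 11*n - 11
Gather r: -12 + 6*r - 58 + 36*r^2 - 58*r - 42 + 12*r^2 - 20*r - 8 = 48*r^2 - 72*r - 120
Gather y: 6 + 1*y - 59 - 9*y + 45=-8*y - 8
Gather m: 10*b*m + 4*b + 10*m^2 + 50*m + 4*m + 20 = 4*b + 10*m^2 + m*(10*b + 54) + 20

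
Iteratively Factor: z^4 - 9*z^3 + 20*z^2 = (z)*(z^3 - 9*z^2 + 20*z) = z*(z - 4)*(z^2 - 5*z) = z^2*(z - 4)*(z - 5)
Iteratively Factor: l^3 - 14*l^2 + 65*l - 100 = (l - 5)*(l^2 - 9*l + 20) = (l - 5)^2*(l - 4)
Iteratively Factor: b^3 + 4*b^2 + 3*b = (b + 1)*(b^2 + 3*b) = b*(b + 1)*(b + 3)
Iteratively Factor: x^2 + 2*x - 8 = (x + 4)*(x - 2)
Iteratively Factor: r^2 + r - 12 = (r - 3)*(r + 4)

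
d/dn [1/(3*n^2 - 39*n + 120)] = (13 - 2*n)/(3*(n^2 - 13*n + 40)^2)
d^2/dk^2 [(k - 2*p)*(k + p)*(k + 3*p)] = 6*k + 4*p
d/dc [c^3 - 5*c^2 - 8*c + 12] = 3*c^2 - 10*c - 8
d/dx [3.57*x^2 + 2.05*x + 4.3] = 7.14*x + 2.05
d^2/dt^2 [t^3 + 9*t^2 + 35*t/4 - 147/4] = 6*t + 18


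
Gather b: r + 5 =r + 5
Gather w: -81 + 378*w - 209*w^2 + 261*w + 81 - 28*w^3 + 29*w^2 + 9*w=-28*w^3 - 180*w^2 + 648*w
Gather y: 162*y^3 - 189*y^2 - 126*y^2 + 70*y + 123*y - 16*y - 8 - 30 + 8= 162*y^3 - 315*y^2 + 177*y - 30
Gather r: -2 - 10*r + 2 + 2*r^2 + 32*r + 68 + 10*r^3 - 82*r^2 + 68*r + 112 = 10*r^3 - 80*r^2 + 90*r + 180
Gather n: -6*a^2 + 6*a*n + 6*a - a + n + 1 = -6*a^2 + 5*a + n*(6*a + 1) + 1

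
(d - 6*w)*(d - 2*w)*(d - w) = d^3 - 9*d^2*w + 20*d*w^2 - 12*w^3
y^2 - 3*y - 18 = (y - 6)*(y + 3)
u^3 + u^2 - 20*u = u*(u - 4)*(u + 5)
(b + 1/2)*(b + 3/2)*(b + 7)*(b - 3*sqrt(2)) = b^4 - 3*sqrt(2)*b^3 + 9*b^3 - 27*sqrt(2)*b^2 + 59*b^2/4 - 177*sqrt(2)*b/4 + 21*b/4 - 63*sqrt(2)/4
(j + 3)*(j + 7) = j^2 + 10*j + 21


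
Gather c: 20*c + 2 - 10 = 20*c - 8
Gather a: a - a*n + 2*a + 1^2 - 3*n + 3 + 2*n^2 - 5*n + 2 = a*(3 - n) + 2*n^2 - 8*n + 6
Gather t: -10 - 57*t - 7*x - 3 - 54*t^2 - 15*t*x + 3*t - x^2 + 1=-54*t^2 + t*(-15*x - 54) - x^2 - 7*x - 12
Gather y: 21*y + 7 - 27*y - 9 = -6*y - 2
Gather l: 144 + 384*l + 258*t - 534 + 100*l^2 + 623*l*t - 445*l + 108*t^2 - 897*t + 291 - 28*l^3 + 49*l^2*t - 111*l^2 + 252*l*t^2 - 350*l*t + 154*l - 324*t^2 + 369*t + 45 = -28*l^3 + l^2*(49*t - 11) + l*(252*t^2 + 273*t + 93) - 216*t^2 - 270*t - 54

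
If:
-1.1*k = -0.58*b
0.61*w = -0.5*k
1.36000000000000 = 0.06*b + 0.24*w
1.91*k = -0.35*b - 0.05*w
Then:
No Solution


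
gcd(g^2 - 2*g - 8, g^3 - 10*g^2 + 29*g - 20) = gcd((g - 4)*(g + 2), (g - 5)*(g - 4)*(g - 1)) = g - 4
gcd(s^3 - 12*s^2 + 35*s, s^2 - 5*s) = s^2 - 5*s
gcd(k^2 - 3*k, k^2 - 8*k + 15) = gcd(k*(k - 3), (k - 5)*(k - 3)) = k - 3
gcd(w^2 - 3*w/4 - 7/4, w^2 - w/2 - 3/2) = w + 1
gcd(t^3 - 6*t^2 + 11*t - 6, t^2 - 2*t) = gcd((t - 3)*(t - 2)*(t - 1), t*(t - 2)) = t - 2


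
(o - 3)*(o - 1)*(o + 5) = o^3 + o^2 - 17*o + 15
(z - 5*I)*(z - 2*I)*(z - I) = z^3 - 8*I*z^2 - 17*z + 10*I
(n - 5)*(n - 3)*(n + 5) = n^3 - 3*n^2 - 25*n + 75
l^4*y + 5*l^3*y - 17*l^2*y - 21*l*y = l*(l - 3)*(l + 7)*(l*y + y)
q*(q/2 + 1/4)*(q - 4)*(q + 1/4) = q^4/2 - 13*q^3/8 - 23*q^2/16 - q/4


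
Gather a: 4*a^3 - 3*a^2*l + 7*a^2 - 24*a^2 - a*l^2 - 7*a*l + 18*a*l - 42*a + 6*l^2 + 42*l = 4*a^3 + a^2*(-3*l - 17) + a*(-l^2 + 11*l - 42) + 6*l^2 + 42*l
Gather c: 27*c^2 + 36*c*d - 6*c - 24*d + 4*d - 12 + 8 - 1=27*c^2 + c*(36*d - 6) - 20*d - 5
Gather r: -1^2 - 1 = -2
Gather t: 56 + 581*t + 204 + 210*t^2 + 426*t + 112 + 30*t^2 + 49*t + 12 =240*t^2 + 1056*t + 384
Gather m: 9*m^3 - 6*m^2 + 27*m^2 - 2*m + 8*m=9*m^3 + 21*m^2 + 6*m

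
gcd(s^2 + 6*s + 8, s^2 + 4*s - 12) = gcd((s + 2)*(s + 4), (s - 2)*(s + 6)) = 1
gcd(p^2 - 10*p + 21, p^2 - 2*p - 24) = 1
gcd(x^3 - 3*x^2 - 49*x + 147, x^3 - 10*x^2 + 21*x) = x^2 - 10*x + 21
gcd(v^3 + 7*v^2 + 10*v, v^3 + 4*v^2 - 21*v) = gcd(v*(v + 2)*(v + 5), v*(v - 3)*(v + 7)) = v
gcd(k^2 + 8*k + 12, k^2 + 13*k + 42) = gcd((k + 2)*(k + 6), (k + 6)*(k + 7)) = k + 6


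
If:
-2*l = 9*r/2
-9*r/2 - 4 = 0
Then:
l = 2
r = -8/9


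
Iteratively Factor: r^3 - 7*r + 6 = (r + 3)*(r^2 - 3*r + 2) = (r - 2)*(r + 3)*(r - 1)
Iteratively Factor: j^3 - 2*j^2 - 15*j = (j - 5)*(j^2 + 3*j) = (j - 5)*(j + 3)*(j)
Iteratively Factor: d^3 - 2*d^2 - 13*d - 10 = (d + 1)*(d^2 - 3*d - 10) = (d - 5)*(d + 1)*(d + 2)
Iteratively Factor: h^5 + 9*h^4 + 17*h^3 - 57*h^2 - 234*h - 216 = (h + 3)*(h^4 + 6*h^3 - h^2 - 54*h - 72) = (h + 3)^2*(h^3 + 3*h^2 - 10*h - 24) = (h + 2)*(h + 3)^2*(h^2 + h - 12) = (h - 3)*(h + 2)*(h + 3)^2*(h + 4)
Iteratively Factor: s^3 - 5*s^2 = (s)*(s^2 - 5*s) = s^2*(s - 5)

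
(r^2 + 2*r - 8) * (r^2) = r^4 + 2*r^3 - 8*r^2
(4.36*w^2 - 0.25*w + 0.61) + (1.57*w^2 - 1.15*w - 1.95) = 5.93*w^2 - 1.4*w - 1.34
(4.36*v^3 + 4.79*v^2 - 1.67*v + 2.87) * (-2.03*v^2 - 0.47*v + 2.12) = -8.8508*v^5 - 11.7729*v^4 + 10.382*v^3 + 5.1136*v^2 - 4.8893*v + 6.0844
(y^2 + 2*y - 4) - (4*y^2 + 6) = -3*y^2 + 2*y - 10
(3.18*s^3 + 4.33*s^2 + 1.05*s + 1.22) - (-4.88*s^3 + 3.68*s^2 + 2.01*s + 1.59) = 8.06*s^3 + 0.65*s^2 - 0.96*s - 0.37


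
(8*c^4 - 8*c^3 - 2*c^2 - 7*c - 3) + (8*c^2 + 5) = 8*c^4 - 8*c^3 + 6*c^2 - 7*c + 2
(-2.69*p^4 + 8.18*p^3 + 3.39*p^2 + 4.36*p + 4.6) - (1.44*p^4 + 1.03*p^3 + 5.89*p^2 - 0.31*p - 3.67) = -4.13*p^4 + 7.15*p^3 - 2.5*p^2 + 4.67*p + 8.27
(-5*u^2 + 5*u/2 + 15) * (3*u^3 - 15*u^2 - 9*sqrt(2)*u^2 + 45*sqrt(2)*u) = -15*u^5 + 45*sqrt(2)*u^4 + 165*u^4/2 - 495*sqrt(2)*u^3/2 + 15*u^3/2 - 225*u^2 - 45*sqrt(2)*u^2/2 + 675*sqrt(2)*u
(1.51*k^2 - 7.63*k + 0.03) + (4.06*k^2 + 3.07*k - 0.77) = 5.57*k^2 - 4.56*k - 0.74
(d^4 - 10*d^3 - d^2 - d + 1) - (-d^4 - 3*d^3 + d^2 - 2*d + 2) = 2*d^4 - 7*d^3 - 2*d^2 + d - 1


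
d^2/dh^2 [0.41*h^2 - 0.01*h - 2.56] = 0.820000000000000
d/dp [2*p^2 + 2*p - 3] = 4*p + 2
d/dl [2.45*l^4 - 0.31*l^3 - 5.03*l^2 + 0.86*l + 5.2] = 9.8*l^3 - 0.93*l^2 - 10.06*l + 0.86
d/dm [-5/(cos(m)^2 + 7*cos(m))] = -5*(2*cos(m) + 7)*sin(m)/((cos(m) + 7)^2*cos(m)^2)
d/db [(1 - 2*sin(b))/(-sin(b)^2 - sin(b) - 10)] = (2*sin(b) + cos(2*b) + 20)*cos(b)/(sin(b)^2 + sin(b) + 10)^2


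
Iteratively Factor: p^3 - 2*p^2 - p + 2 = (p + 1)*(p^2 - 3*p + 2) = (p - 1)*(p + 1)*(p - 2)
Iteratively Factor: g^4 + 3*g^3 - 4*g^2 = (g - 1)*(g^3 + 4*g^2) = (g - 1)*(g + 4)*(g^2) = g*(g - 1)*(g + 4)*(g)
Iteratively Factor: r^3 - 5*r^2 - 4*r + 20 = (r - 2)*(r^2 - 3*r - 10) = (r - 5)*(r - 2)*(r + 2)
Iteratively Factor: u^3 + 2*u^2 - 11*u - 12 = (u + 1)*(u^2 + u - 12) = (u + 1)*(u + 4)*(u - 3)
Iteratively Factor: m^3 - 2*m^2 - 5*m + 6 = (m - 1)*(m^2 - m - 6) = (m - 1)*(m + 2)*(m - 3)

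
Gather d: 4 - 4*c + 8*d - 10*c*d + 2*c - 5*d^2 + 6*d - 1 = -2*c - 5*d^2 + d*(14 - 10*c) + 3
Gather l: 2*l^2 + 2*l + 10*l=2*l^2 + 12*l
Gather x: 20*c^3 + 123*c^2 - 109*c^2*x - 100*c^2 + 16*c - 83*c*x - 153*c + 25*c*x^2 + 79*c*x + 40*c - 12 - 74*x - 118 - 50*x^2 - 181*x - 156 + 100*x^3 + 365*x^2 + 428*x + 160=20*c^3 + 23*c^2 - 97*c + 100*x^3 + x^2*(25*c + 315) + x*(-109*c^2 - 4*c + 173) - 126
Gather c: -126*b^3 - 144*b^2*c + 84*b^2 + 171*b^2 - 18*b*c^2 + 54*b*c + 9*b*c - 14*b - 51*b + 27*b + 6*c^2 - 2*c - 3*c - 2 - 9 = -126*b^3 + 255*b^2 - 38*b + c^2*(6 - 18*b) + c*(-144*b^2 + 63*b - 5) - 11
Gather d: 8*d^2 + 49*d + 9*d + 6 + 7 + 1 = 8*d^2 + 58*d + 14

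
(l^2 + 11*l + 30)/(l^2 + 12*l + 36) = (l + 5)/(l + 6)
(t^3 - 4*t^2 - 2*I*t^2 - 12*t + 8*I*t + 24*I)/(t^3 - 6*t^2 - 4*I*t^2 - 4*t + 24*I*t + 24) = (t + 2)/(t - 2*I)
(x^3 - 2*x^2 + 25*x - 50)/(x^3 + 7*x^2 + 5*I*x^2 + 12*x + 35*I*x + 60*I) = (x^2 - x*(2 + 5*I) + 10*I)/(x^2 + 7*x + 12)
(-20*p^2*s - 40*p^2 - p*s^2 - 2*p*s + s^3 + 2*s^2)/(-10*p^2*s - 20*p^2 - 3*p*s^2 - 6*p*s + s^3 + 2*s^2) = (4*p + s)/(2*p + s)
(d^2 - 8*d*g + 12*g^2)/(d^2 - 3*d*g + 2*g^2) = (d - 6*g)/(d - g)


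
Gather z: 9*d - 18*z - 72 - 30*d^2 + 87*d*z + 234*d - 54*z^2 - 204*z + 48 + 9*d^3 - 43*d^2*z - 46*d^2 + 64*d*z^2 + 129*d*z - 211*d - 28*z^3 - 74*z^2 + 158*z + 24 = 9*d^3 - 76*d^2 + 32*d - 28*z^3 + z^2*(64*d - 128) + z*(-43*d^2 + 216*d - 64)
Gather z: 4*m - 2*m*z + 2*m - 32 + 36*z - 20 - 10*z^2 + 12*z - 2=6*m - 10*z^2 + z*(48 - 2*m) - 54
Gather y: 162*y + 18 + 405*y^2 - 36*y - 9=405*y^2 + 126*y + 9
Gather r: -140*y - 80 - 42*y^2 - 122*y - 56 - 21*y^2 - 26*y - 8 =-63*y^2 - 288*y - 144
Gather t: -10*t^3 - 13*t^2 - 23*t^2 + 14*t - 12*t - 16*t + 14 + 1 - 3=-10*t^3 - 36*t^2 - 14*t + 12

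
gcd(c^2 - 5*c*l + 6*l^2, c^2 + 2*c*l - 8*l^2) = c - 2*l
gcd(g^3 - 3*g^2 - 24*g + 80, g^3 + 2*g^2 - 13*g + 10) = g + 5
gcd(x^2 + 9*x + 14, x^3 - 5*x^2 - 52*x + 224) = x + 7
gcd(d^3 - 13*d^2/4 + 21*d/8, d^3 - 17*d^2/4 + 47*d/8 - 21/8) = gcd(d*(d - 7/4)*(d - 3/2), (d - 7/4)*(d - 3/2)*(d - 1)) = d^2 - 13*d/4 + 21/8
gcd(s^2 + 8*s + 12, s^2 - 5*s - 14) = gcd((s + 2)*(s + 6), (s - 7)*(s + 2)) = s + 2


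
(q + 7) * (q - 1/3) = q^2 + 20*q/3 - 7/3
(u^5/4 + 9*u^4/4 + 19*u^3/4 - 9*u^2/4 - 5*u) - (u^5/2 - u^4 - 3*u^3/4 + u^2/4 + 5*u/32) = -u^5/4 + 13*u^4/4 + 11*u^3/2 - 5*u^2/2 - 165*u/32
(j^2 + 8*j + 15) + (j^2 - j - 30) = 2*j^2 + 7*j - 15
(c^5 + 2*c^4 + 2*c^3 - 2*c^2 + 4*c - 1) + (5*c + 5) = c^5 + 2*c^4 + 2*c^3 - 2*c^2 + 9*c + 4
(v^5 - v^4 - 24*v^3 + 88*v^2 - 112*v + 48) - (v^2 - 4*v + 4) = v^5 - v^4 - 24*v^3 + 87*v^2 - 108*v + 44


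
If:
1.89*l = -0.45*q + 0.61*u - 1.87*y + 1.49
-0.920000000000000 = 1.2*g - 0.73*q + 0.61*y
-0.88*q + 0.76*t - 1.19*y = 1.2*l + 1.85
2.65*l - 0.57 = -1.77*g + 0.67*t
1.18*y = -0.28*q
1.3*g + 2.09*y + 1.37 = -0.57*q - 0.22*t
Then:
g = -1.96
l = 3.02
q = -1.64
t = 5.91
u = 6.90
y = 0.39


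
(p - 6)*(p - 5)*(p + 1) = p^3 - 10*p^2 + 19*p + 30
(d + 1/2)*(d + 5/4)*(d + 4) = d^3 + 23*d^2/4 + 61*d/8 + 5/2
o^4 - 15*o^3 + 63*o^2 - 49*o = o*(o - 7)^2*(o - 1)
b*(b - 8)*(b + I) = b^3 - 8*b^2 + I*b^2 - 8*I*b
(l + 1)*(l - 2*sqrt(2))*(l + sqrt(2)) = l^3 - sqrt(2)*l^2 + l^2 - 4*l - sqrt(2)*l - 4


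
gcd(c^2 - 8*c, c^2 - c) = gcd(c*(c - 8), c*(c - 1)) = c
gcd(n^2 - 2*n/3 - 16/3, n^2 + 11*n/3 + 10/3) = n + 2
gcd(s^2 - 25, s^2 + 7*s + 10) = s + 5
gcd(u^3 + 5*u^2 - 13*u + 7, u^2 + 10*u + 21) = u + 7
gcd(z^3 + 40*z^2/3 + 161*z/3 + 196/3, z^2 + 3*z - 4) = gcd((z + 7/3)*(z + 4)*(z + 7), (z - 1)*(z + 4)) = z + 4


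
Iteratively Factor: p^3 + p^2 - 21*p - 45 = (p + 3)*(p^2 - 2*p - 15) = (p + 3)^2*(p - 5)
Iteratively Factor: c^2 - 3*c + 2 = (c - 2)*(c - 1)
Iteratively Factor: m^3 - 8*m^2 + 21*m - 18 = (m - 3)*(m^2 - 5*m + 6) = (m - 3)^2*(m - 2)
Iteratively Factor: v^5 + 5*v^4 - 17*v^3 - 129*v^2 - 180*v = (v + 3)*(v^4 + 2*v^3 - 23*v^2 - 60*v) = v*(v + 3)*(v^3 + 2*v^2 - 23*v - 60) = v*(v - 5)*(v + 3)*(v^2 + 7*v + 12) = v*(v - 5)*(v + 3)^2*(v + 4)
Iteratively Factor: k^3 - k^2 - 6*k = (k + 2)*(k^2 - 3*k) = (k - 3)*(k + 2)*(k)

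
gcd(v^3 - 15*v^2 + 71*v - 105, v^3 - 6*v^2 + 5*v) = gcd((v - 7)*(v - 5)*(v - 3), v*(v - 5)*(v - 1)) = v - 5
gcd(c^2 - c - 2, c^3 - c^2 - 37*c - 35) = c + 1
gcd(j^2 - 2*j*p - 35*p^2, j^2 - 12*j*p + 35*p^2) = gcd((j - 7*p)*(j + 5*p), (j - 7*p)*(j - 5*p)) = -j + 7*p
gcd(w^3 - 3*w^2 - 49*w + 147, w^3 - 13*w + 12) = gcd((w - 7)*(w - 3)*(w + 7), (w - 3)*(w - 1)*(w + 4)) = w - 3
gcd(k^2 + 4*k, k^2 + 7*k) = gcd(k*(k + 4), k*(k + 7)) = k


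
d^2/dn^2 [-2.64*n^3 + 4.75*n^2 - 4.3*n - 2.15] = 9.5 - 15.84*n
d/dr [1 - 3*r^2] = -6*r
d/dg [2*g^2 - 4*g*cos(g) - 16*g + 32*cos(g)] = 4*g*sin(g) + 4*g - 32*sin(g) - 4*cos(g) - 16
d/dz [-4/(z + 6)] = 4/(z + 6)^2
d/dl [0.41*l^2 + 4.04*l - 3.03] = 0.82*l + 4.04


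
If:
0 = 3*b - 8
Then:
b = 8/3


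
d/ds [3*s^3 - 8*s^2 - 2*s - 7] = 9*s^2 - 16*s - 2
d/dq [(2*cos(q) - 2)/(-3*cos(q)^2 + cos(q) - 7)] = 6*(sin(q)^2 + 2*cos(q) + 1)*sin(q)/(3*sin(q)^2 + cos(q) - 10)^2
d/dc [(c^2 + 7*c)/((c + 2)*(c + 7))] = 2/(c^2 + 4*c + 4)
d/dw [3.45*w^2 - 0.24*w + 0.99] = 6.9*w - 0.24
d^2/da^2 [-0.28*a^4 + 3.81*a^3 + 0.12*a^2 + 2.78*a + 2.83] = -3.36*a^2 + 22.86*a + 0.24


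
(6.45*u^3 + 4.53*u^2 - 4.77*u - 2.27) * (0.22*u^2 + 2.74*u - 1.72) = 1.419*u^5 + 18.6696*u^4 + 0.268800000000003*u^3 - 21.3608*u^2 + 1.9846*u + 3.9044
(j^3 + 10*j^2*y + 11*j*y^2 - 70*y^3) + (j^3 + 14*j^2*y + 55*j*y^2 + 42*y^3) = 2*j^3 + 24*j^2*y + 66*j*y^2 - 28*y^3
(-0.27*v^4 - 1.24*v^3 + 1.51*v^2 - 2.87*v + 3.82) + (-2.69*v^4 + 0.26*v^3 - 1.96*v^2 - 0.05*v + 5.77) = -2.96*v^4 - 0.98*v^3 - 0.45*v^2 - 2.92*v + 9.59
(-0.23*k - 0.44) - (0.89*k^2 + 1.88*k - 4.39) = -0.89*k^2 - 2.11*k + 3.95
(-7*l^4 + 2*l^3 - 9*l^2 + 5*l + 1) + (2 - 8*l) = -7*l^4 + 2*l^3 - 9*l^2 - 3*l + 3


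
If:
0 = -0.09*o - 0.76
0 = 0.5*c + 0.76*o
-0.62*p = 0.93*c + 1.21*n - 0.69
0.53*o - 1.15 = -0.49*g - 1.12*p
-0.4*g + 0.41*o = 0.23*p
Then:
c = 12.84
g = -15.42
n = -15.33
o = -8.44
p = 11.77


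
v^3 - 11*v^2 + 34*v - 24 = (v - 6)*(v - 4)*(v - 1)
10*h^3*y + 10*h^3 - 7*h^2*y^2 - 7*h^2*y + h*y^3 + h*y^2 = (-5*h + y)*(-2*h + y)*(h*y + h)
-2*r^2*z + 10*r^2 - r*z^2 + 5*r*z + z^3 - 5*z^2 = (-2*r + z)*(r + z)*(z - 5)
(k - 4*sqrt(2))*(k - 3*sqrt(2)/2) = k^2 - 11*sqrt(2)*k/2 + 12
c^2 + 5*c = c*(c + 5)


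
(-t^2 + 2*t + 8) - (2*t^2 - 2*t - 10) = -3*t^2 + 4*t + 18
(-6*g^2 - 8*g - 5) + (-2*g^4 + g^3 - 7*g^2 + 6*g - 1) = -2*g^4 + g^3 - 13*g^2 - 2*g - 6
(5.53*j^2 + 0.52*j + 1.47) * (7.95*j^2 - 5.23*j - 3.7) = 43.9635*j^4 - 24.7879*j^3 - 11.4941*j^2 - 9.6121*j - 5.439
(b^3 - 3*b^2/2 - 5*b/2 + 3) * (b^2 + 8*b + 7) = b^5 + 13*b^4/2 - 15*b^3/2 - 55*b^2/2 + 13*b/2 + 21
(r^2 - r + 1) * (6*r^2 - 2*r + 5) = 6*r^4 - 8*r^3 + 13*r^2 - 7*r + 5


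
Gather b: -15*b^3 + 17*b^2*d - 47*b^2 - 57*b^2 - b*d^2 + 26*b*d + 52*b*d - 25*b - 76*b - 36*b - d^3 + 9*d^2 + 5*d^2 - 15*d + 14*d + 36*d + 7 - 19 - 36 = -15*b^3 + b^2*(17*d - 104) + b*(-d^2 + 78*d - 137) - d^3 + 14*d^2 + 35*d - 48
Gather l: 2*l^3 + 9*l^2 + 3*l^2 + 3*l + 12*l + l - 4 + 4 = 2*l^3 + 12*l^2 + 16*l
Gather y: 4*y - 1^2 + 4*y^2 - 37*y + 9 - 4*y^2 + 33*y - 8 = 0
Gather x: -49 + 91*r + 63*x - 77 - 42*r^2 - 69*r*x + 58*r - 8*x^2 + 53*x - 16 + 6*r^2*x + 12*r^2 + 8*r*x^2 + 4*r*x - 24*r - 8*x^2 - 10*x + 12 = -30*r^2 + 125*r + x^2*(8*r - 16) + x*(6*r^2 - 65*r + 106) - 130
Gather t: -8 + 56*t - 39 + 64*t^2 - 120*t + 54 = 64*t^2 - 64*t + 7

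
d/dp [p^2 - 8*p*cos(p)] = 8*p*sin(p) + 2*p - 8*cos(p)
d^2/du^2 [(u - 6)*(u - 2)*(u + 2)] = 6*u - 12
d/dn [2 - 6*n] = -6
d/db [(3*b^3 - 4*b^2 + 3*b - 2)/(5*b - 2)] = 2*(15*b^3 - 19*b^2 + 8*b + 2)/(25*b^2 - 20*b + 4)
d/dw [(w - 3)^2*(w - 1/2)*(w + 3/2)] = 4*w^3 - 15*w^2 + 9*w/2 + 27/2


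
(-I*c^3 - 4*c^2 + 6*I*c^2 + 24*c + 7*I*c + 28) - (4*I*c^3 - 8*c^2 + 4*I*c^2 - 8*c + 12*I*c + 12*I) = -5*I*c^3 + 4*c^2 + 2*I*c^2 + 32*c - 5*I*c + 28 - 12*I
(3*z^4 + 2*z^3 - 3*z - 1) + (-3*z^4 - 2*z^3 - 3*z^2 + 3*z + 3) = 2 - 3*z^2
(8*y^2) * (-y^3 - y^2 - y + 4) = -8*y^5 - 8*y^4 - 8*y^3 + 32*y^2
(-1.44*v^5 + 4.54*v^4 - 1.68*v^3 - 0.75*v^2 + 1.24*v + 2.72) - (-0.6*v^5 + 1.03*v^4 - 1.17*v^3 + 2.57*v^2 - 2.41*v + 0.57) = -0.84*v^5 + 3.51*v^4 - 0.51*v^3 - 3.32*v^2 + 3.65*v + 2.15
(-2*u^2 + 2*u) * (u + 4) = -2*u^3 - 6*u^2 + 8*u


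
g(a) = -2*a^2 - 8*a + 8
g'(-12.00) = 40.00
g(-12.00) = -184.00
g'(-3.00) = 4.00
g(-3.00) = 14.00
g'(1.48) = -13.92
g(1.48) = -8.22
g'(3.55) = -22.20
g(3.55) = -45.60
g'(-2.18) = 0.72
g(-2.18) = 15.94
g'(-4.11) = 8.44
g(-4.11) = 7.10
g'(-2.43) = 1.72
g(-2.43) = 15.63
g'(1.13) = -12.52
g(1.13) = -3.59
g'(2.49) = -17.96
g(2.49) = -24.32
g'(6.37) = -33.48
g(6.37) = -124.11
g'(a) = -4*a - 8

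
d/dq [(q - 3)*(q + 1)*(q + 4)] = 3*q^2 + 4*q - 11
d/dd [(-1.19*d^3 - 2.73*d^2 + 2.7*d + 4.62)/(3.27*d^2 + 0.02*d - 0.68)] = (-3.8913*d^4 - 0.0475999999999992*d^3 - 6.456*d^2 - 26.502*d - 1.9284)/(10.6929*d^4 + 0.1308*d^3 - 4.4468*d^2 - 0.0272*d + 0.4624)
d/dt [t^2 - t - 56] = 2*t - 1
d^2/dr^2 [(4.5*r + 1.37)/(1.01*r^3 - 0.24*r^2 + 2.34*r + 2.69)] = (27.5427*r^5 + 10.225644*r^4 - 26.065608*r^3 - 126.81198*r^2 - 9.51807000000001*r - 39.879312)/(1.030301*r^9 - 0.734472*r^8 + 7.33563*r^7 + 4.815087*r^6 + 13.083084*r^5 + 34.667676*r^4 + 25.674063*r^3 + 38.9781*r^2 + 50.797422*r + 19.465109)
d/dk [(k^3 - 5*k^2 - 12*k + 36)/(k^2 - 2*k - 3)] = (k^4 - 4*k^3 + 13*k^2 - 42*k + 108)/(k^4 - 4*k^3 - 2*k^2 + 12*k + 9)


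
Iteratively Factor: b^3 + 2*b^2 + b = (b + 1)*(b^2 + b) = b*(b + 1)*(b + 1)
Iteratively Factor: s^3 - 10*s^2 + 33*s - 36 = (s - 4)*(s^2 - 6*s + 9) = (s - 4)*(s - 3)*(s - 3)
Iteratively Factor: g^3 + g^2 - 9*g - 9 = (g + 3)*(g^2 - 2*g - 3) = (g + 1)*(g + 3)*(g - 3)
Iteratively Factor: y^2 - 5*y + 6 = (y - 3)*(y - 2)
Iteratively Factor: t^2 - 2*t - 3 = (t - 3)*(t + 1)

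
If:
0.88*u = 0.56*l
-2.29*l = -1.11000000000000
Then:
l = 0.48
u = 0.31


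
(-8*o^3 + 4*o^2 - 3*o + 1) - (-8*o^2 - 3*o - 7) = -8*o^3 + 12*o^2 + 8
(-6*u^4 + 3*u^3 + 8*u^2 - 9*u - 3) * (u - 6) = -6*u^5 + 39*u^4 - 10*u^3 - 57*u^2 + 51*u + 18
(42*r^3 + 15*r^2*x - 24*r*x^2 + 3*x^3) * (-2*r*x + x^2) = -84*r^4*x + 12*r^3*x^2 + 63*r^2*x^3 - 30*r*x^4 + 3*x^5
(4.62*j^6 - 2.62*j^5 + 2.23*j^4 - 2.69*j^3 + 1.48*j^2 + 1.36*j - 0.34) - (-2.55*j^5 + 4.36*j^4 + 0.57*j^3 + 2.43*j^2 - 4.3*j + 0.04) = 4.62*j^6 - 0.0700000000000003*j^5 - 2.13*j^4 - 3.26*j^3 - 0.95*j^2 + 5.66*j - 0.38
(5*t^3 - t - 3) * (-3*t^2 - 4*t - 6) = -15*t^5 - 20*t^4 - 27*t^3 + 13*t^2 + 18*t + 18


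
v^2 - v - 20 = (v - 5)*(v + 4)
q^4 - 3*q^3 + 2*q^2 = q^2*(q - 2)*(q - 1)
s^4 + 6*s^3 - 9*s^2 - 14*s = s*(s - 2)*(s + 1)*(s + 7)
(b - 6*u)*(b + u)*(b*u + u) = b^3*u - 5*b^2*u^2 + b^2*u - 6*b*u^3 - 5*b*u^2 - 6*u^3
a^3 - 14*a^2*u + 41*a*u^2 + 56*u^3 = (a - 8*u)*(a - 7*u)*(a + u)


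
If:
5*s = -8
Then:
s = -8/5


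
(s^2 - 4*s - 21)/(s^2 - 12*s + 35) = (s + 3)/(s - 5)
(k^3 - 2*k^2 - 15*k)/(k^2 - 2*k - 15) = k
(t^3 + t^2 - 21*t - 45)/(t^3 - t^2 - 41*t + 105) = (t^2 + 6*t + 9)/(t^2 + 4*t - 21)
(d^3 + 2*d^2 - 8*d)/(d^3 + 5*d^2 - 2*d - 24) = d/(d + 3)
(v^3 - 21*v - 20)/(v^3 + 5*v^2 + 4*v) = (v - 5)/v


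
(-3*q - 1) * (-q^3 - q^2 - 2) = 3*q^4 + 4*q^3 + q^2 + 6*q + 2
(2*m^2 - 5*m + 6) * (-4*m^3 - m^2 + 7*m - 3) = -8*m^5 + 18*m^4 - 5*m^3 - 47*m^2 + 57*m - 18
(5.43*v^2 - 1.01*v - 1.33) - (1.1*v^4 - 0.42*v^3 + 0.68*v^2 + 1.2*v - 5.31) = -1.1*v^4 + 0.42*v^3 + 4.75*v^2 - 2.21*v + 3.98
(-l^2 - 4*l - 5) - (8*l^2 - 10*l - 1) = -9*l^2 + 6*l - 4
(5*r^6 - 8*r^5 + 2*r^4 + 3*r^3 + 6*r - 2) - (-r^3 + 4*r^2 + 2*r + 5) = 5*r^6 - 8*r^5 + 2*r^4 + 4*r^3 - 4*r^2 + 4*r - 7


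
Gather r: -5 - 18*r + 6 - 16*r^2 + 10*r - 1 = -16*r^2 - 8*r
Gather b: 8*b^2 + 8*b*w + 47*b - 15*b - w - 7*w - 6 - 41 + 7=8*b^2 + b*(8*w + 32) - 8*w - 40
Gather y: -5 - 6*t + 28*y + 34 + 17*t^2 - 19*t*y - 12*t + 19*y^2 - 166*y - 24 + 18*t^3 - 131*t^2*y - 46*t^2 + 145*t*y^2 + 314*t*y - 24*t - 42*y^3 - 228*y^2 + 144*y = 18*t^3 - 29*t^2 - 42*t - 42*y^3 + y^2*(145*t - 209) + y*(-131*t^2 + 295*t + 6) + 5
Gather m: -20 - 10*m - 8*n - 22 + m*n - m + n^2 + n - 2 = m*(n - 11) + n^2 - 7*n - 44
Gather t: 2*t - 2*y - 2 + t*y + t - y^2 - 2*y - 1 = t*(y + 3) - y^2 - 4*y - 3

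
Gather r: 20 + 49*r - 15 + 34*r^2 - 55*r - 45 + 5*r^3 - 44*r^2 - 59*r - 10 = 5*r^3 - 10*r^2 - 65*r - 50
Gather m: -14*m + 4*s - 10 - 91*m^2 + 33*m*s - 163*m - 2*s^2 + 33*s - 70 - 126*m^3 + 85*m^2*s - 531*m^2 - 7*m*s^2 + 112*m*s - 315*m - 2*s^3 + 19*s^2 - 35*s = -126*m^3 + m^2*(85*s - 622) + m*(-7*s^2 + 145*s - 492) - 2*s^3 + 17*s^2 + 2*s - 80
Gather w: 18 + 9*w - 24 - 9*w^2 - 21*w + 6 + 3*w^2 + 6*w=-6*w^2 - 6*w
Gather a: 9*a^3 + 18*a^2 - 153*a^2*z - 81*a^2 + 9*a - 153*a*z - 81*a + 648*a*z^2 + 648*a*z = 9*a^3 + a^2*(-153*z - 63) + a*(648*z^2 + 495*z - 72)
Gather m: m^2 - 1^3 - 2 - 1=m^2 - 4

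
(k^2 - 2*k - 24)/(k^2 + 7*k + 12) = (k - 6)/(k + 3)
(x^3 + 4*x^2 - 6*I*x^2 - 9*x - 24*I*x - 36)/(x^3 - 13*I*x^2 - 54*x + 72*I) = (x^2 + x*(4 - 3*I) - 12*I)/(x^2 - 10*I*x - 24)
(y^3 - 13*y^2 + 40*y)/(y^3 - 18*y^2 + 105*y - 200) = y/(y - 5)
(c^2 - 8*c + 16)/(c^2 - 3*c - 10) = (-c^2 + 8*c - 16)/(-c^2 + 3*c + 10)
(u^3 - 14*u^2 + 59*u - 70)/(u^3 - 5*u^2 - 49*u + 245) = (u - 2)/(u + 7)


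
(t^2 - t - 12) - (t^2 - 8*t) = 7*t - 12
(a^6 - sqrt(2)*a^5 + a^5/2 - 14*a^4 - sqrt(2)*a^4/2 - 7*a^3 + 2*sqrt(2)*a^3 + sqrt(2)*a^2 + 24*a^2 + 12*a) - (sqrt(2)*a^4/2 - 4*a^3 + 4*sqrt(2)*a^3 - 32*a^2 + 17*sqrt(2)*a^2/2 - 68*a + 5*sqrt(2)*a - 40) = a^6 - sqrt(2)*a^5 + a^5/2 - 14*a^4 - sqrt(2)*a^4 - 3*a^3 - 2*sqrt(2)*a^3 - 15*sqrt(2)*a^2/2 + 56*a^2 - 5*sqrt(2)*a + 80*a + 40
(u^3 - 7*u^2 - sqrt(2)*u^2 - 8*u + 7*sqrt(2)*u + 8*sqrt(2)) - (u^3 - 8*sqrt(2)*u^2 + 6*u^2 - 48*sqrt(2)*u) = -13*u^2 + 7*sqrt(2)*u^2 - 8*u + 55*sqrt(2)*u + 8*sqrt(2)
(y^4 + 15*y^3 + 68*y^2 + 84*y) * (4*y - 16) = 4*y^5 + 44*y^4 + 32*y^3 - 752*y^2 - 1344*y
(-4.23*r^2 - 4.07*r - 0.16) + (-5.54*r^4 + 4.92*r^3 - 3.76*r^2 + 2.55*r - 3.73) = -5.54*r^4 + 4.92*r^3 - 7.99*r^2 - 1.52*r - 3.89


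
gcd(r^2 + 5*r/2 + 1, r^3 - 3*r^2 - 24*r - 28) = r + 2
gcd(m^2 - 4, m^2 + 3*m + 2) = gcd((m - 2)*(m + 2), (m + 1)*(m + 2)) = m + 2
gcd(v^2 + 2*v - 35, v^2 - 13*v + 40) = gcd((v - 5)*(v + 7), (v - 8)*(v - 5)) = v - 5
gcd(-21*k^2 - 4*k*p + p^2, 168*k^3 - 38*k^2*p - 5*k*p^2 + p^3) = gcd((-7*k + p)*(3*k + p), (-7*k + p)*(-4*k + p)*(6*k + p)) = -7*k + p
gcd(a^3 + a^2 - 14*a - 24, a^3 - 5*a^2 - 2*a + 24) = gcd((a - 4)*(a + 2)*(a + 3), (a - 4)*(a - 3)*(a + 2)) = a^2 - 2*a - 8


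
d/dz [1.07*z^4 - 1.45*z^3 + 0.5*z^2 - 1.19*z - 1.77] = 4.28*z^3 - 4.35*z^2 + 1.0*z - 1.19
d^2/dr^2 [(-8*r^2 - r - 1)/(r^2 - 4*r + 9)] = 2*(-33*r^3 + 213*r^2 + 39*r - 691)/(r^6 - 12*r^5 + 75*r^4 - 280*r^3 + 675*r^2 - 972*r + 729)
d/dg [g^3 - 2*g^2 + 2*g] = 3*g^2 - 4*g + 2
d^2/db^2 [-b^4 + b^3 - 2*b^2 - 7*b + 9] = -12*b^2 + 6*b - 4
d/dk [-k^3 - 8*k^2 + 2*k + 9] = -3*k^2 - 16*k + 2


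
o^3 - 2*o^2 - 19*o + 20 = (o - 5)*(o - 1)*(o + 4)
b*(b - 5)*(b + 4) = b^3 - b^2 - 20*b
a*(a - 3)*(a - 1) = a^3 - 4*a^2 + 3*a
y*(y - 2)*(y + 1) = y^3 - y^2 - 2*y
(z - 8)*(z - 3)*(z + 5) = z^3 - 6*z^2 - 31*z + 120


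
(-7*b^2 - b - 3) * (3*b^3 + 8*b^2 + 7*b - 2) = -21*b^5 - 59*b^4 - 66*b^3 - 17*b^2 - 19*b + 6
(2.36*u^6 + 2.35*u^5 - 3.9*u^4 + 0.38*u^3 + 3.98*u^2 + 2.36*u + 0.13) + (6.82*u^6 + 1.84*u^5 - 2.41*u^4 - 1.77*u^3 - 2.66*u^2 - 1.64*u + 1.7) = 9.18*u^6 + 4.19*u^5 - 6.31*u^4 - 1.39*u^3 + 1.32*u^2 + 0.72*u + 1.83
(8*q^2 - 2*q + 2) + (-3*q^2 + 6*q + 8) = 5*q^2 + 4*q + 10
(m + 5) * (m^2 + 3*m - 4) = m^3 + 8*m^2 + 11*m - 20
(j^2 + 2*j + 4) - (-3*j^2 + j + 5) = 4*j^2 + j - 1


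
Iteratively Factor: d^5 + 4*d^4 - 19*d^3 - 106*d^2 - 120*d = (d)*(d^4 + 4*d^3 - 19*d^2 - 106*d - 120) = d*(d + 4)*(d^3 - 19*d - 30) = d*(d + 2)*(d + 4)*(d^2 - 2*d - 15) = d*(d - 5)*(d + 2)*(d + 4)*(d + 3)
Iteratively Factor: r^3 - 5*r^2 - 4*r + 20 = (r + 2)*(r^2 - 7*r + 10) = (r - 5)*(r + 2)*(r - 2)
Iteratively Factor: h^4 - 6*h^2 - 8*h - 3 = (h + 1)*(h^3 - h^2 - 5*h - 3) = (h - 3)*(h + 1)*(h^2 + 2*h + 1) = (h - 3)*(h + 1)^2*(h + 1)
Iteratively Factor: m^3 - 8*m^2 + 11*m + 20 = (m - 4)*(m^2 - 4*m - 5) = (m - 5)*(m - 4)*(m + 1)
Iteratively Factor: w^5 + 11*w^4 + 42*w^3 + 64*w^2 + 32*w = (w + 1)*(w^4 + 10*w^3 + 32*w^2 + 32*w) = (w + 1)*(w + 2)*(w^3 + 8*w^2 + 16*w) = (w + 1)*(w + 2)*(w + 4)*(w^2 + 4*w) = w*(w + 1)*(w + 2)*(w + 4)*(w + 4)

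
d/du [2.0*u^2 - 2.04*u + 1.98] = 4.0*u - 2.04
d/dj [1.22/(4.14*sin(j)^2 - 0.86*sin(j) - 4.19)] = (1.0492 - 10.1016*sin(j))*cos(j)/(-4.14*sin(j)^2 + 0.86*sin(j) + 4.19)^2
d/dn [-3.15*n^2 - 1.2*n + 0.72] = -6.3*n - 1.2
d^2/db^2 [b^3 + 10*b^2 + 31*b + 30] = 6*b + 20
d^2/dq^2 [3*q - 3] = 0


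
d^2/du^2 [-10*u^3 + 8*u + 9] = -60*u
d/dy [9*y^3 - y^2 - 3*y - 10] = 27*y^2 - 2*y - 3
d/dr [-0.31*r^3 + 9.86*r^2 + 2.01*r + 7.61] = -0.93*r^2 + 19.72*r + 2.01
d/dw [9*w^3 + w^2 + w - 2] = 27*w^2 + 2*w + 1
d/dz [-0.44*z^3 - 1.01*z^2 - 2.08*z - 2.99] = -1.32*z^2 - 2.02*z - 2.08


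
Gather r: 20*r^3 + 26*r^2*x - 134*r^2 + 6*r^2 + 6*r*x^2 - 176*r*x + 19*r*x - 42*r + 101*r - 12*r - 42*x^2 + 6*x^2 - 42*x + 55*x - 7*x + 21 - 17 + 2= 20*r^3 + r^2*(26*x - 128) + r*(6*x^2 - 157*x + 47) - 36*x^2 + 6*x + 6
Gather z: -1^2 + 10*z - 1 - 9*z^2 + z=-9*z^2 + 11*z - 2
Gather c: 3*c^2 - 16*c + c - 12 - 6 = 3*c^2 - 15*c - 18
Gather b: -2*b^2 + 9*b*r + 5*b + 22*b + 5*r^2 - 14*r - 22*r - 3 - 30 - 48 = -2*b^2 + b*(9*r + 27) + 5*r^2 - 36*r - 81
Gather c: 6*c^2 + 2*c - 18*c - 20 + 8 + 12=6*c^2 - 16*c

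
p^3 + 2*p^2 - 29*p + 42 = (p - 3)*(p - 2)*(p + 7)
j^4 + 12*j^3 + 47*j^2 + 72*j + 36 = (j + 1)*(j + 2)*(j + 3)*(j + 6)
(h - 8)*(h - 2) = h^2 - 10*h + 16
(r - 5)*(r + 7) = r^2 + 2*r - 35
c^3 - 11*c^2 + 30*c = c*(c - 6)*(c - 5)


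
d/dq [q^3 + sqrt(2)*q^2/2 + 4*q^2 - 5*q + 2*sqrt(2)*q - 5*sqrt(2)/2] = 3*q^2 + sqrt(2)*q + 8*q - 5 + 2*sqrt(2)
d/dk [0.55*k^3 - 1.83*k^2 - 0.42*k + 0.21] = 1.65*k^2 - 3.66*k - 0.42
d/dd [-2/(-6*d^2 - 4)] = -6*d/(3*d^2 + 2)^2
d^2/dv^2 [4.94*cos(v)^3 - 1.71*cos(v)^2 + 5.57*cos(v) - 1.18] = -9.275*cos(v) + 3.42*cos(2*v) - 11.115*cos(3*v)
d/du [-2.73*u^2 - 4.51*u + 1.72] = -5.46*u - 4.51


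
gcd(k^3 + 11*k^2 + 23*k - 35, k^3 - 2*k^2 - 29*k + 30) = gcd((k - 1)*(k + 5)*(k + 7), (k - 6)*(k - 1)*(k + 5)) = k^2 + 4*k - 5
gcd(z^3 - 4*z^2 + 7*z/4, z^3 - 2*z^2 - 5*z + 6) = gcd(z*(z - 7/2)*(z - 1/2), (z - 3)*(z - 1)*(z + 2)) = 1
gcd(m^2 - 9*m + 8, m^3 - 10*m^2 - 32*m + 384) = m - 8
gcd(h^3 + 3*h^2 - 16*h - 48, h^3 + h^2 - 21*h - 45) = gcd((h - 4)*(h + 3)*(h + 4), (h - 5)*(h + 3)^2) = h + 3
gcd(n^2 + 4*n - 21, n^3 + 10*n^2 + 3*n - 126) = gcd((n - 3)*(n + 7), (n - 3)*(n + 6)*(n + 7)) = n^2 + 4*n - 21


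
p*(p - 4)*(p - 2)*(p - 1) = p^4 - 7*p^3 + 14*p^2 - 8*p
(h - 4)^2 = h^2 - 8*h + 16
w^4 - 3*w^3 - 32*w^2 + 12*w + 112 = (w - 7)*(w - 2)*(w + 2)*(w + 4)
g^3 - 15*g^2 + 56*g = g*(g - 8)*(g - 7)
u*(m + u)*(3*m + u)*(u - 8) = 3*m^2*u^2 - 24*m^2*u + 4*m*u^3 - 32*m*u^2 + u^4 - 8*u^3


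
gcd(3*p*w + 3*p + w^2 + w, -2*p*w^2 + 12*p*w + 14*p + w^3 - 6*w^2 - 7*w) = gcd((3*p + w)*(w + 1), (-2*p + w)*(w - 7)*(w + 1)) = w + 1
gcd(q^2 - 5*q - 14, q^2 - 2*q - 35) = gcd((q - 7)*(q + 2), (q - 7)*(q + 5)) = q - 7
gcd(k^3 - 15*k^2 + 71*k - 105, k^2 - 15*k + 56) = k - 7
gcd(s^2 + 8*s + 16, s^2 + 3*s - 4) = s + 4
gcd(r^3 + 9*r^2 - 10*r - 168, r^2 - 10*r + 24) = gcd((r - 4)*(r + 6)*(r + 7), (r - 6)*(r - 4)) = r - 4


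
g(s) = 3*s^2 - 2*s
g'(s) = 6*s - 2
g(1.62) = 4.63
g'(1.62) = 7.72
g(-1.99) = 15.86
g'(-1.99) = -13.94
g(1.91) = 7.12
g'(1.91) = 9.46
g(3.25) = 25.19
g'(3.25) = 17.50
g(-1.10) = 5.83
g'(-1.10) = -8.60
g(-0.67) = 2.69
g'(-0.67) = -6.02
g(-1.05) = 5.41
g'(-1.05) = -8.30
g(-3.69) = 48.23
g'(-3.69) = -24.14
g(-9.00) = 261.00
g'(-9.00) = -56.00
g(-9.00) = 261.00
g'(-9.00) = -56.00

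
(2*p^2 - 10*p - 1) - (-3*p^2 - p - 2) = 5*p^2 - 9*p + 1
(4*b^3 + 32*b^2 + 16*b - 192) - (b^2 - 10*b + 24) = 4*b^3 + 31*b^2 + 26*b - 216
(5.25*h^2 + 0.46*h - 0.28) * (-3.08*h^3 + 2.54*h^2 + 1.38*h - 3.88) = -16.17*h^5 + 11.9182*h^4 + 9.2758*h^3 - 20.4464*h^2 - 2.1712*h + 1.0864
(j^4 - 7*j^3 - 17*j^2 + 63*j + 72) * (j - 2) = j^5 - 9*j^4 - 3*j^3 + 97*j^2 - 54*j - 144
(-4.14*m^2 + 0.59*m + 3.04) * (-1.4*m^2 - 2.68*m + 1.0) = 5.796*m^4 + 10.2692*m^3 - 9.9772*m^2 - 7.5572*m + 3.04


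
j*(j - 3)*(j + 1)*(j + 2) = j^4 - 7*j^2 - 6*j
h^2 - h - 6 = (h - 3)*(h + 2)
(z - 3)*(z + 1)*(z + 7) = z^3 + 5*z^2 - 17*z - 21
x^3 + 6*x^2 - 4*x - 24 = (x - 2)*(x + 2)*(x + 6)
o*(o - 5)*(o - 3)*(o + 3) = o^4 - 5*o^3 - 9*o^2 + 45*o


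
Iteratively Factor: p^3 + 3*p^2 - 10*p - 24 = (p + 4)*(p^2 - p - 6) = (p + 2)*(p + 4)*(p - 3)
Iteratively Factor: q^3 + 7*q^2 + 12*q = (q + 3)*(q^2 + 4*q) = q*(q + 3)*(q + 4)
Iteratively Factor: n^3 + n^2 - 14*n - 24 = (n - 4)*(n^2 + 5*n + 6) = (n - 4)*(n + 3)*(n + 2)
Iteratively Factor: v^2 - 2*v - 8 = (v + 2)*(v - 4)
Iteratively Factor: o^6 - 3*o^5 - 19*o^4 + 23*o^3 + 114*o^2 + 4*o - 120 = (o + 2)*(o^5 - 5*o^4 - 9*o^3 + 41*o^2 + 32*o - 60) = (o - 5)*(o + 2)*(o^4 - 9*o^2 - 4*o + 12) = (o - 5)*(o - 3)*(o + 2)*(o^3 + 3*o^2 - 4) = (o - 5)*(o - 3)*(o + 2)^2*(o^2 + o - 2) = (o - 5)*(o - 3)*(o - 1)*(o + 2)^2*(o + 2)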